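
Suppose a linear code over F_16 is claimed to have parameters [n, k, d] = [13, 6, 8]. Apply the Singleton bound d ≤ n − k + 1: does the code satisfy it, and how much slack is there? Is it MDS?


Singleton RHS = n − k + 1 = 8, slack = 0, bound satisfied, MDS.

Singleton bound: d ≤ n − k + 1.
Here n = 13, k = 6, so n − k + 1 = 8.
Given d = 8, check d ≤ 8: YES.
Slack = (n − k + 1) − d = 0.
The code is MDS (slack = 0).
Description: the claimed parameters are [13, 6, 8]_16; such a code would be MDS (meets Singleton bound).


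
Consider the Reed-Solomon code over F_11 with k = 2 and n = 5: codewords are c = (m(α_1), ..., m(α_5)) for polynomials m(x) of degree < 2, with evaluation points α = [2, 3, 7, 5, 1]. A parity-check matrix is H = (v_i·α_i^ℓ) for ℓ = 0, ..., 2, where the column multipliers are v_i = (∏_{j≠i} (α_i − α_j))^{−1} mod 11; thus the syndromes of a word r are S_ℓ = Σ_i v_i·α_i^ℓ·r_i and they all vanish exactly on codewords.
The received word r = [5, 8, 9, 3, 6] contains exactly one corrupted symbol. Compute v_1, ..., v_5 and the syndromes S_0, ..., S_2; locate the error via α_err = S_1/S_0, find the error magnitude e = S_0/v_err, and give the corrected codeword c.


S = (1, 1, 1), error at position 5, error magnitude e = 4, c = [5, 8, 9, 3, 2].

Step 1: column multipliers v_i = (∏_{j≠i}(α_i − α_j))^{−1} mod 11.
  i = 1 (α = 2): (2−3)(2−7)(2−5)(2−1) = (−1)·(−5)·(−3)·1 = −15 ≡ 7, so v_1 = 7^{−1} = 8 (mod 11).
  i = 2 (α = 3): (3−2)(3−7)(3−5)(3−1) = 1·(−4)·(−2)·2 = 16 ≡ 5, so v_2 = 5^{−1} = 9 (mod 11).
  i = 3 (α = 7): (7−2)(7−3)(7−5)(7−1) = 5·4·2·6 = 240 ≡ 9, so v_3 = 9^{−1} = 5 (mod 11).
  i = 4 (α = 5): (5−2)(5−3)(5−7)(5−1) = 3·2·(−2)·4 = −48 ≡ 7, so v_4 = 7^{−1} = 8 (mod 11).
  i = 5 (α = 1): (1−2)(1−3)(1−7)(1−5) = (−1)·(−2)·(−6)·(−4) = 48 ≡ 4, so v_5 = 4^{−1} = 3 (mod 11).
  v = [8, 9, 5, 8, 3].
Step 2: syndromes of r = [5, 8, 9, 3, 6] (all sums mod 11).
  S_0 = Σ v_i r_i = 8·5 + 9·8 + 5·9 + 8·3 + 3·6 = 199 ≡ 1.
  S_1 = Σ v_i α_i r_i = 8·2·5 + 9·3·8 + 5·7·9 + 8·5·3 + 3·1·6 = 749 ≡ 1.
  α_i^2 mod 11 = [4, 9, 5, 3, 1].
  S_2 = Σ v_i α_i^2 r_i = 8·4·5 + 9·9·8 + 5·5·9 + 8·3·3 + 3·1·6 = 1123 ≡ 1.
  S = (1, 1, 1) ≠ 0, so r is not a codeword (an error is present).
Step 3: locate the error. For a single error e at position i, S_ℓ = v_i·e·α_i^ℓ, so α_err = S_1/S_0.
  S_0^{−1} = 1^{−1} = 1 (mod 11), so α_err = 1·1 = 1 ≡ 1 = α_5. Error position i = 5.
  Consistency check: S_2/S_1 = 1·1 = 1 ≡ 1 = α_err ✓ (single-error assumption holds).
Step 4: error magnitude e = S_0/v_5 = S_0·∏_{j≠5}(α_5 − α_j) = 1·4 = 4 ≡ 4 (mod 11).
Step 5: correct position 5: c_5 = r_5 − e = 6 − 4 ≡ 2 (mod 11). Hence c = [5, 8, 9, 3, 2].
  Check: interpolating c through the α_i gives m(x) = 10 + 3·x (degree < 2) with m(α_i) = c_i for every i, so c is indeed a codeword.


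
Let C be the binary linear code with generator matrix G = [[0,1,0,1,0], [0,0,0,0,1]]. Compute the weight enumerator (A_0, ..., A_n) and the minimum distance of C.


Weight distribution: A_0 = 1, A_1 = 1, A_2 = 1, A_3 = 1. Minimum distance d = 1.

Enumerate all 2^2 = 4 messages m ∈ F_2^2.
For each, compute codeword c = mG in F_2^5, then tally its weight.
  m = 00 → c = 00000, weight = 0.
  m = 10 → c = 01010, weight = 2.
  m = 01 → c = 00001, weight = 1.
  m = 11 → c = 01011, weight = 3.
Tally weights:
  weight 0: 1 codewords.
  weight 1: 1 codewords.
  weight 2: 1 codewords.
  weight 3: 1 codewords.
Minimum distance d = smallest w > 0 with A_w > 0 = 1.
Sanity: Σ A_w = 4 = 2^2 = 4 ✓.


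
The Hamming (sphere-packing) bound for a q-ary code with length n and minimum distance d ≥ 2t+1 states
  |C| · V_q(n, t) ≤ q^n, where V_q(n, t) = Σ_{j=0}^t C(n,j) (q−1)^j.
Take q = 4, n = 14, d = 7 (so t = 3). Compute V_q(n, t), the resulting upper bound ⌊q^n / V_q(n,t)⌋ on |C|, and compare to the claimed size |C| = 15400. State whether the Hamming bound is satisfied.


V_q(n, t) = 10690, q^n = 268435456, Hamming bound = 25110, |C| = 15400 ≤ bound (satisfied).

Step 1: Compute V_q(n, t) = Σ_{j=0}^3 C(n, j) (q−1)^j.
  j = 0: C(14,0)·(3)^0 = 1·1 = 1.
  j = 1: C(14,1)·(3)^1 = 14·3 = 42.
  j = 2: C(14,2)·(3)^2 = 91·9 = 819.
  j = 3: C(14,3)·(3)^3 = 364·27 = 9828.
  V_q(n, t) = 1 + 42 + 819 + 9828 = 10690.
Step 2: q^n = 4^14 = 268435456.
Step 3: Hamming bound ⌊q^n / V_q(n,t)⌋ = ⌊268435456/10690⌋ = 25110.
Step 4: Compare |C| = 15400 to 25110: satisfied.
The claimed |C| lies below the Hamming bound.


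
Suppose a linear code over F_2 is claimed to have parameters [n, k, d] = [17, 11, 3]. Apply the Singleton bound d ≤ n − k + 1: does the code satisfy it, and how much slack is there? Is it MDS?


Singleton RHS = n − k + 1 = 7, slack = 4, bound satisfied, not MDS.

Singleton bound: d ≤ n − k + 1.
Here n = 17, k = 11, so n − k + 1 = 7.
Given d = 3, check d ≤ 7: YES.
Slack = (n − k + 1) − d = 4.
The code is NOT MDS (slack = 4 > 0).
Description: the claimed parameters are [17, 11, 3]_2; such a code would be non-MDS.


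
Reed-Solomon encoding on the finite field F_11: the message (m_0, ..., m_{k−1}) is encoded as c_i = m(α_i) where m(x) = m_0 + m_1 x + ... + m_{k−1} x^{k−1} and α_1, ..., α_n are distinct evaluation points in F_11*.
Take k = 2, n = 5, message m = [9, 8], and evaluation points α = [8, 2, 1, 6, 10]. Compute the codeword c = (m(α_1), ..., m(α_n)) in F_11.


c = [7, 3, 6, 2, 1]

Message polynomial: m(x) = 9 + 8·x (mod 11).
For each evaluation point α_i, compute m(α_i) mod 11:
  α_1 = 8: Horner steps 8 → 7, so m(8) = 7.
  α_2 = 2: Horner steps 8 → 3, so m(2) = 3.
  α_3 = 1: Horner steps 8 → 6, so m(1) = 6.
  α_4 = 6: Horner steps 8 → 2, so m(6) = 2.
  α_5 = 10: Horner steps 8 → 1, so m(10) = 1.
Codeword c = [7, 3, 6, 2, 1] ∈ F_11^5.


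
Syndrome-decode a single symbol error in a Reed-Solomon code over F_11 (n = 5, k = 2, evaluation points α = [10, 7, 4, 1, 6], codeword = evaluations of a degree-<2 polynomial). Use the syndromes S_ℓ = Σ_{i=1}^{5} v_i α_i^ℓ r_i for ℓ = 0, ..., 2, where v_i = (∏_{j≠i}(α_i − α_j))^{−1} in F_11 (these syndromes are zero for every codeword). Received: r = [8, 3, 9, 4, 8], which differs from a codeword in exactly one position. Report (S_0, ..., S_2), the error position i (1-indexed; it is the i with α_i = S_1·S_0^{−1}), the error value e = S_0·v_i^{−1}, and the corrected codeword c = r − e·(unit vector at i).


S = (2, 1, 6), error at position 5, error magnitude e = 3, c = [8, 3, 9, 4, 5].

Step 1: column multipliers v_i = (∏_{j≠i}(α_i − α_j))^{−1} mod 11.
  i = 1 (α = 10): (10−7)(10−4)(10−1)(10−6) = 3·6·9·4 = 648 ≡ 10, so v_1 = 10^{−1} = 10 (mod 11).
  i = 2 (α = 7): (7−10)(7−4)(7−1)(7−6) = (−3)·3·6·1 = −54 ≡ 1, so v_2 = 1^{−1} = 1 (mod 11).
  i = 3 (α = 4): (4−10)(4−7)(4−1)(4−6) = (−6)·(−3)·3·(−2) = −108 ≡ 2, so v_3 = 2^{−1} = 6 (mod 11).
  i = 4 (α = 1): (1−10)(1−7)(1−4)(1−6) = (−9)·(−6)·(−3)·(−5) = 810 ≡ 7, so v_4 = 7^{−1} = 8 (mod 11).
  i = 5 (α = 6): (6−10)(6−7)(6−4)(6−1) = (−4)·(−1)·2·5 = 40 ≡ 7, so v_5 = 7^{−1} = 8 (mod 11).
  v = [10, 1, 6, 8, 8].
Step 2: syndromes of r = [8, 3, 9, 4, 8] (all sums mod 11).
  S_0 = Σ v_i r_i = 10·8 + 1·3 + 6·9 + 8·4 + 8·8 = 233 ≡ 2.
  S_1 = Σ v_i α_i r_i = 10·10·8 + 1·7·3 + 6·4·9 + 8·1·4 + 8·6·8 = 1453 ≡ 1.
  α_i^2 mod 11 = [1, 5, 5, 1, 3].
  S_2 = Σ v_i α_i^2 r_i = 10·1·8 + 1·5·3 + 6·5·9 + 8·1·4 + 8·3·8 = 589 ≡ 6.
  S = (2, 1, 6) ≠ 0, so r is not a codeword (an error is present).
Step 3: locate the error. For a single error e at position i, S_ℓ = v_i·e·α_i^ℓ, so α_err = S_1/S_0.
  S_0^{−1} = 2^{−1} = 6 (mod 11), so α_err = 1·6 = 6 ≡ 6 = α_5. Error position i = 5.
  Consistency check: S_2/S_1 = 6·1 = 6 ≡ 6 = α_err ✓ (single-error assumption holds).
Step 4: error magnitude e = S_0/v_5 = S_0·∏_{j≠5}(α_5 − α_j) = 2·7 = 14 ≡ 3 (mod 11).
Step 5: correct position 5: c_5 = r_5 − e = 8 − 3 ≡ 5 (mod 11). Hence c = [8, 3, 9, 4, 5].
  Check: interpolating c through the α_i gives m(x) = 6 + 9·x (degree < 2) with m(α_i) = c_i for every i, so c is indeed a codeword.


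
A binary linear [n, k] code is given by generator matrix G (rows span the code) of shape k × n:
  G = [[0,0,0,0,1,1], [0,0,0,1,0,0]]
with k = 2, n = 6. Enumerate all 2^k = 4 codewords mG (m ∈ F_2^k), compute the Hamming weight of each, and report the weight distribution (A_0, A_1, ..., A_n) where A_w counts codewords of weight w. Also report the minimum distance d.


Weight distribution: A_0 = 1, A_1 = 1, A_2 = 1, A_3 = 1. Minimum distance d = 1.

Enumerate all 2^2 = 4 messages m ∈ F_2^2.
For each, compute codeword c = mG in F_2^6, then tally its weight.
  m = 00 → c = 000000, weight = 0.
  m = 10 → c = 000011, weight = 2.
  m = 01 → c = 000100, weight = 1.
  m = 11 → c = 000111, weight = 3.
Tally weights:
  weight 0: 1 codewords.
  weight 1: 1 codewords.
  weight 2: 1 codewords.
  weight 3: 1 codewords.
Minimum distance d = smallest w > 0 with A_w > 0 = 1.
Sanity: Σ A_w = 4 = 2^2 = 4 ✓.


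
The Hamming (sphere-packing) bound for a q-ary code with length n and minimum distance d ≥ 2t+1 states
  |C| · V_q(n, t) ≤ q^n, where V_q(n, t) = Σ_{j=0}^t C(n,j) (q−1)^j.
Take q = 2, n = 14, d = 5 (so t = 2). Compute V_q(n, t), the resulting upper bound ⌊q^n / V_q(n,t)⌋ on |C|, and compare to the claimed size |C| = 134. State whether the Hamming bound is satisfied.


V_q(n, t) = 106, q^n = 16384, Hamming bound = 154, |C| = 134 ≤ bound (satisfied).

Step 1: Compute V_q(n, t) = Σ_{j=0}^2 C(n, j) (q−1)^j.
  j = 0: C(14,0)·(1)^0 = 1·1 = 1.
  j = 1: C(14,1)·(1)^1 = 14·1 = 14.
  j = 2: C(14,2)·(1)^2 = 91·1 = 91.
  V_q(n, t) = 1 + 14 + 91 = 106.
Step 2: q^n = 2^14 = 16384.
Step 3: Hamming bound ⌊q^n / V_q(n,t)⌋ = ⌊16384/106⌋ = 154.
Step 4: Compare |C| = 134 to 154: satisfied.
The claimed |C| lies below the Hamming bound.


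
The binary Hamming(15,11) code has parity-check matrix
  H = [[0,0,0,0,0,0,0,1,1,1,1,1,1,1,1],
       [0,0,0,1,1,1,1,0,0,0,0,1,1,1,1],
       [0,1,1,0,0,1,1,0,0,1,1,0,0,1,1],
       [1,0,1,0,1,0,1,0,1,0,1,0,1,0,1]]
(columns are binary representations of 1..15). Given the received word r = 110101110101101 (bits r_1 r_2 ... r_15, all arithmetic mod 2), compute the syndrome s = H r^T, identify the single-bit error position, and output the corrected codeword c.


s = (1, 0, 1, 0)^T, error position = 10, corrected codeword c = 110101110001101

Compute s = H r^T mod 2 one row at a time:
  s_1 = 1 + 0 + 1 + 0 + 1 + 1 + 0 + 1 = 5 ≡ 1 (mod 2).
  s_2 = 1 + 0 + 1 + 1 + 1 + 1 + 0 + 1 = 6 ≡ 0 (mod 2).
  s_3 = 1 + 0 + 1 + 1 + 1 + 0 + 0 + 1 = 5 ≡ 1 (mod 2).
  s_4 = 1 + 0 + 0 + 1 + 0 + 0 + 1 + 1 = 4 ≡ 0 (mod 2).
s = (1, 0, 1, 0)^T — this equals column 10 of H (binary 1010), so error is at position 10.
Correct: flip bit 10 of r = 110101110101101 to get c = 110101110001101.


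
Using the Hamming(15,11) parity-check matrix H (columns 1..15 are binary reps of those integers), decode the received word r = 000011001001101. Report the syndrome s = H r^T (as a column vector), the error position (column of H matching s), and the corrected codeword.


s = (0, 1, 0, 0)^T, error position = 4, corrected codeword c = 000111001001101

Compute s = H r^T mod 2 one row at a time:
  s_1 = 0 + 1 + 0 + 0 + 1 + 1 + 0 + 1 = 4 ≡ 0 (mod 2).
  s_2 = 0 + 1 + 1 + 0 + 1 + 1 + 0 + 1 = 5 ≡ 1 (mod 2).
  s_3 = 0 + 0 + 1 + 0 + 0 + 0 + 0 + 1 = 2 ≡ 0 (mod 2).
  s_4 = 0 + 0 + 1 + 0 + 1 + 0 + 1 + 1 = 4 ≡ 0 (mod 2).
s = (0, 1, 0, 0)^T — this equals column 4 of H (binary 0100), so error is at position 4.
Correct: flip bit 4 of r = 000011001001101 to get c = 000111001001101.


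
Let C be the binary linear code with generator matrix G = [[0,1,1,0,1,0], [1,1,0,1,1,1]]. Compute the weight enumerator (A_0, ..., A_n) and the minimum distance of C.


Weight distribution: A_0 = 1, A_3 = 1, A_4 = 1, A_5 = 1. Minimum distance d = 3.

Enumerate all 2^2 = 4 messages m ∈ F_2^2.
For each, compute codeword c = mG in F_2^6, then tally its weight.
  m = 00 → c = 000000, weight = 0.
  m = 10 → c = 011010, weight = 3.
  m = 01 → c = 110111, weight = 5.
  m = 11 → c = 101101, weight = 4.
Tally weights:
  weight 0: 1 codewords.
  weight 3: 1 codewords.
  weight 4: 1 codewords.
  weight 5: 1 codewords.
Minimum distance d = smallest w > 0 with A_w > 0 = 3.
Sanity: Σ A_w = 4 = 2^2 = 4 ✓.


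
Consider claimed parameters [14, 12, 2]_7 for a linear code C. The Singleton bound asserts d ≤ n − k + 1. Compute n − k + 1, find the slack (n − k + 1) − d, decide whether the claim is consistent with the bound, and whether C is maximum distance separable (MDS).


Singleton RHS = n − k + 1 = 3, slack = 1, bound satisfied, not MDS.

Singleton bound: d ≤ n − k + 1.
Here n = 14, k = 12, so n − k + 1 = 3.
Given d = 2, check d ≤ 3: YES.
Slack = (n − k + 1) − d = 1.
The code is NOT MDS (slack = 1 > 0).
Description: the claimed parameters are [14, 12, 2]_7; such a code would be non-MDS.


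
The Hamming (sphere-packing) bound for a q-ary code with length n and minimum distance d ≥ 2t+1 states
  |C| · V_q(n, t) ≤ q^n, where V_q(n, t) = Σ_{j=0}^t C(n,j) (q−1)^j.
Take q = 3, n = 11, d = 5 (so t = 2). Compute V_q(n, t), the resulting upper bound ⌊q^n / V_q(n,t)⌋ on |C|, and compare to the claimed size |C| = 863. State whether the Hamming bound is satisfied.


V_q(n, t) = 243, q^n = 177147, Hamming bound = 729, |C| = 863 > bound (violated).

Step 1: Compute V_q(n, t) = Σ_{j=0}^2 C(n, j) (q−1)^j.
  j = 0: C(11,0)·(2)^0 = 1·1 = 1.
  j = 1: C(11,1)·(2)^1 = 11·2 = 22.
  j = 2: C(11,2)·(2)^2 = 55·4 = 220.
  V_q(n, t) = 1 + 22 + 220 = 243.
Step 2: q^n = 3^11 = 177147.
Step 3: Hamming bound ⌊q^n / V_q(n,t)⌋ = ⌊177147/243⌋ = 729.
Step 4: Compare |C| = 863 to 729: violated.
The claimed |C| lies above the Hamming bound, so no 3-ary code of length 11 with d ≥ 5 can have 863 codewords.


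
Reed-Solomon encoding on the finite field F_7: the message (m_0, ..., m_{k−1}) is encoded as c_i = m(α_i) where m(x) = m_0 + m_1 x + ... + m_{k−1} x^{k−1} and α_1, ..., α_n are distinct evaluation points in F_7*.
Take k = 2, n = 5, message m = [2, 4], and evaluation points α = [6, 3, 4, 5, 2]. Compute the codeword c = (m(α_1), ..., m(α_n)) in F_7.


c = [5, 0, 4, 1, 3]

Message polynomial: m(x) = 2 + 4·x (mod 7).
For each evaluation point α_i, compute m(α_i) mod 7:
  α_1 = 6: Horner steps 4 → 5, so m(6) = 5.
  α_2 = 3: Horner steps 4 → 0, so m(3) = 0.
  α_3 = 4: Horner steps 4 → 4, so m(4) = 4.
  α_4 = 5: Horner steps 4 → 1, so m(5) = 1.
  α_5 = 2: Horner steps 4 → 3, so m(2) = 3.
Codeword c = [5, 0, 4, 1, 3] ∈ F_7^5.


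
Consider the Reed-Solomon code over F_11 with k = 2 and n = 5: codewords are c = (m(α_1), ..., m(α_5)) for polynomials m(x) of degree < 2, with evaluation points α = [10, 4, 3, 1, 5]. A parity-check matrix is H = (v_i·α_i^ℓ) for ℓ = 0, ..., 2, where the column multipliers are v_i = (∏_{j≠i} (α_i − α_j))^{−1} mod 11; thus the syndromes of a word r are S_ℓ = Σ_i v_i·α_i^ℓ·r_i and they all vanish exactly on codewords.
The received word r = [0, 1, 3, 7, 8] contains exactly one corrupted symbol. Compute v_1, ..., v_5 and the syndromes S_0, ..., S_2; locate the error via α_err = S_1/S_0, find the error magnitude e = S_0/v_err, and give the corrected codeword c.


S = (5, 3, 4), error at position 5, error magnitude e = 9, c = [0, 1, 3, 7, 10].

Step 1: column multipliers v_i = (∏_{j≠i}(α_i − α_j))^{−1} mod 11.
  i = 1 (α = 10): (10−4)(10−3)(10−1)(10−5) = 6·7·9·5 = 1890 ≡ 9, so v_1 = 9^{−1} = 5 (mod 11).
  i = 2 (α = 4): (4−10)(4−3)(4−1)(4−5) = (−6)·1·3·(−1) = 18 ≡ 7, so v_2 = 7^{−1} = 8 (mod 11).
  i = 3 (α = 3): (3−10)(3−4)(3−1)(3−5) = (−7)·(−1)·2·(−2) = −28 ≡ 5, so v_3 = 5^{−1} = 9 (mod 11).
  i = 4 (α = 1): (1−10)(1−4)(1−3)(1−5) = (−9)·(−3)·(−2)·(−4) = 216 ≡ 7, so v_4 = 7^{−1} = 8 (mod 11).
  i = 5 (α = 5): (5−10)(5−4)(5−3)(5−1) = (−5)·1·2·4 = −40 ≡ 4, so v_5 = 4^{−1} = 3 (mod 11).
  v = [5, 8, 9, 8, 3].
Step 2: syndromes of r = [0, 1, 3, 7, 8] (all sums mod 11).
  S_0 = Σ v_i r_i = 5·0 + 8·1 + 9·3 + 8·7 + 3·8 = 115 ≡ 5.
  S_1 = Σ v_i α_i r_i = 5·10·0 + 8·4·1 + 9·3·3 + 8·1·7 + 3·5·8 = 289 ≡ 3.
  α_i^2 mod 11 = [1, 5, 9, 1, 3].
  S_2 = Σ v_i α_i^2 r_i = 5·1·0 + 8·5·1 + 9·9·3 + 8·1·7 + 3·3·8 = 411 ≡ 4.
  S = (5, 3, 4) ≠ 0, so r is not a codeword (an error is present).
Step 3: locate the error. For a single error e at position i, S_ℓ = v_i·e·α_i^ℓ, so α_err = S_1/S_0.
  S_0^{−1} = 5^{−1} = 9 (mod 11), so α_err = 3·9 = 27 ≡ 5 = α_5. Error position i = 5.
  Consistency check: S_2/S_1 = 4·4 = 16 ≡ 5 = α_err ✓ (single-error assumption holds).
Step 4: error magnitude e = S_0/v_5 = S_0·∏_{j≠5}(α_5 − α_j) = 5·4 = 20 ≡ 9 (mod 11).
Step 5: correct position 5: c_5 = r_5 − e = 8 − 9 ≡ 10 (mod 11). Hence c = [0, 1, 3, 7, 10].
  Check: interpolating c through the α_i gives m(x) = 9 + 9·x (degree < 2) with m(α_i) = c_i for every i, so c is indeed a codeword.


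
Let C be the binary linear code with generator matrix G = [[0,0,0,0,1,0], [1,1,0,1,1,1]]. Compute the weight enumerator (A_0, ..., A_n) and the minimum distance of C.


Weight distribution: A_0 = 1, A_1 = 1, A_4 = 1, A_5 = 1. Minimum distance d = 1.

Enumerate all 2^2 = 4 messages m ∈ F_2^2.
For each, compute codeword c = mG in F_2^6, then tally its weight.
  m = 00 → c = 000000, weight = 0.
  m = 10 → c = 000010, weight = 1.
  m = 01 → c = 110111, weight = 5.
  m = 11 → c = 110101, weight = 4.
Tally weights:
  weight 0: 1 codewords.
  weight 1: 1 codewords.
  weight 4: 1 codewords.
  weight 5: 1 codewords.
Minimum distance d = smallest w > 0 with A_w > 0 = 1.
Sanity: Σ A_w = 4 = 2^2 = 4 ✓.


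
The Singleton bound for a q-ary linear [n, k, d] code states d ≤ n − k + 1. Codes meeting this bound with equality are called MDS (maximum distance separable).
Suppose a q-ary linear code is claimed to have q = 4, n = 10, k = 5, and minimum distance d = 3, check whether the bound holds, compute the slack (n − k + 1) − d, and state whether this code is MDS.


Singleton RHS = n − k + 1 = 6, slack = 3, bound satisfied, not MDS.

Singleton bound: d ≤ n − k + 1.
Here n = 10, k = 5, so n − k + 1 = 6.
Given d = 3, check d ≤ 6: YES.
Slack = (n − k + 1) − d = 3.
The code is NOT MDS (slack = 3 > 0).
Description: the claimed parameters are [10, 5, 3]_4; such a code would be non-MDS.


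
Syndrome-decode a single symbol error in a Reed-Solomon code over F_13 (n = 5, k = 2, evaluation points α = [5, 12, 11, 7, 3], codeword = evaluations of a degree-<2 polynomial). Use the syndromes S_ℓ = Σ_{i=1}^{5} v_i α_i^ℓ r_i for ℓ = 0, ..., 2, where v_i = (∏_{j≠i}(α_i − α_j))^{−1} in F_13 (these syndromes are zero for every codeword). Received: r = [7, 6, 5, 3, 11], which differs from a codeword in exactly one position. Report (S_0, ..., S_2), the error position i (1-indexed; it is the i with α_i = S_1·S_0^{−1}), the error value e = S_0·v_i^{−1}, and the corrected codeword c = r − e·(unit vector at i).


S = (12, 2, 9), error at position 3, error magnitude e = 10, c = [7, 6, 8, 3, 11].

Step 1: column multipliers v_i = (∏_{j≠i}(α_i − α_j))^{−1} mod 13.
  i = 1 (α = 5): (5−12)(5−11)(5−7)(5−3) = (−7)·(−6)·(−2)·2 = −168 ≡ 1, so v_1 = 1^{−1} = 1 (mod 13).
  i = 2 (α = 12): (12−5)(12−11)(12−7)(12−3) = 7·1·5·9 = 315 ≡ 3, so v_2 = 3^{−1} = 9 (mod 13).
  i = 3 (α = 11): (11−5)(11−12)(11−7)(11−3) = 6·(−1)·4·8 = −192 ≡ 3, so v_3 = 3^{−1} = 9 (mod 13).
  i = 4 (α = 7): (7−5)(7−12)(7−11)(7−3) = 2·(−5)·(−4)·4 = 160 ≡ 4, so v_4 = 4^{−1} = 10 (mod 13).
  i = 5 (α = 3): (3−5)(3−12)(3−11)(3−7) = (−2)·(−9)·(−8)·(−4) = 576 ≡ 4, so v_5 = 4^{−1} = 10 (mod 13).
  v = [1, 9, 9, 10, 10].
Step 2: syndromes of r = [7, 6, 5, 3, 11] (all sums mod 13).
  S_0 = Σ v_i r_i = 1·7 + 9·6 + 9·5 + 10·3 + 10·11 = 246 ≡ 12.
  S_1 = Σ v_i α_i r_i = 1·5·7 + 9·12·6 + 9·11·5 + 10·7·3 + 10·3·11 = 1718 ≡ 2.
  α_i^2 mod 13 = [12, 1, 4, 10, 9].
  S_2 = Σ v_i α_i^2 r_i = 1·12·7 + 9·1·6 + 9·4·5 + 10·10·3 + 10·9·11 = 1608 ≡ 9.
  S = (12, 2, 9) ≠ 0, so r is not a codeword (an error is present).
Step 3: locate the error. For a single error e at position i, S_ℓ = v_i·e·α_i^ℓ, so α_err = S_1/S_0.
  S_0^{−1} = 12^{−1} = 12 (mod 13), so α_err = 2·12 = 24 ≡ 11 = α_3. Error position i = 3.
  Consistency check: S_2/S_1 = 9·7 = 63 ≡ 11 = α_err ✓ (single-error assumption holds).
Step 4: error magnitude e = S_0/v_3 = S_0·∏_{j≠3}(α_3 − α_j) = 12·3 = 36 ≡ 10 (mod 13).
Step 5: correct position 3: c_3 = r_3 − e = 5 − 10 ≡ 8 (mod 13). Hence c = [7, 6, 8, 3, 11].
  Check: interpolating c through the α_i gives m(x) = 4 + 11·x (degree < 2) with m(α_i) = c_i for every i, so c is indeed a codeword.


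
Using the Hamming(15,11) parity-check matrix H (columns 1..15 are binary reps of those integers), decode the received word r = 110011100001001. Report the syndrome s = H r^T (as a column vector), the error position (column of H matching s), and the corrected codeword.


s = (0, 1, 0, 0)^T, error position = 4, corrected codeword c = 110111100001001

Compute s = H r^T mod 2 one row at a time:
  s_1 = 0 + 0 + 0 + 0 + 1 + 0 + 0 + 1 = 2 ≡ 0 (mod 2).
  s_2 = 0 + 1 + 1 + 1 + 1 + 0 + 0 + 1 = 5 ≡ 1 (mod 2).
  s_3 = 1 + 0 + 1 + 1 + 0 + 0 + 0 + 1 = 4 ≡ 0 (mod 2).
  s_4 = 1 + 0 + 1 + 1 + 0 + 0 + 0 + 1 = 4 ≡ 0 (mod 2).
s = (0, 1, 0, 0)^T — this equals column 4 of H (binary 0100), so error is at position 4.
Correct: flip bit 4 of r = 110011100001001 to get c = 110111100001001.


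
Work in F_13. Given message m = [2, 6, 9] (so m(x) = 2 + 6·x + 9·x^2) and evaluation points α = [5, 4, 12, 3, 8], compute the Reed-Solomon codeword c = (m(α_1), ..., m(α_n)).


c = [10, 1, 5, 10, 2]

Message polynomial: m(x) = 2 + 6·x + 9·x^2 (mod 13).
For each evaluation point α_i, compute m(α_i) mod 13:
  α_1 = 5: Horner steps 9 → 12 → 10, so m(5) = 10.
  α_2 = 4: Horner steps 9 → 3 → 1, so m(4) = 1.
  α_3 = 12: Horner steps 9 → 10 → 5, so m(12) = 5.
  α_4 = 3: Horner steps 9 → 7 → 10, so m(3) = 10.
  α_5 = 8: Horner steps 9 → 0 → 2, so m(8) = 2.
Codeword c = [10, 1, 5, 10, 2] ∈ F_13^5.


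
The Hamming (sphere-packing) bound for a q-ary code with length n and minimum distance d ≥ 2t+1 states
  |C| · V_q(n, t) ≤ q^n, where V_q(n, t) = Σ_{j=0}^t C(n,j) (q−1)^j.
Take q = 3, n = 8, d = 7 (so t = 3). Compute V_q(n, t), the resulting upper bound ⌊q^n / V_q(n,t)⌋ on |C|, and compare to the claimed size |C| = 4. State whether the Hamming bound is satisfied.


V_q(n, t) = 577, q^n = 6561, Hamming bound = 11, |C| = 4 ≤ bound (satisfied).

Step 1: Compute V_q(n, t) = Σ_{j=0}^3 C(n, j) (q−1)^j.
  j = 0: C(8,0)·(2)^0 = 1·1 = 1.
  j = 1: C(8,1)·(2)^1 = 8·2 = 16.
  j = 2: C(8,2)·(2)^2 = 28·4 = 112.
  j = 3: C(8,3)·(2)^3 = 56·8 = 448.
  V_q(n, t) = 1 + 16 + 112 + 448 = 577.
Step 2: q^n = 3^8 = 6561.
Step 3: Hamming bound ⌊q^n / V_q(n,t)⌋ = ⌊6561/577⌋ = 11.
Step 4: Compare |C| = 4 to 11: satisfied.
The claimed |C| lies below the Hamming bound.


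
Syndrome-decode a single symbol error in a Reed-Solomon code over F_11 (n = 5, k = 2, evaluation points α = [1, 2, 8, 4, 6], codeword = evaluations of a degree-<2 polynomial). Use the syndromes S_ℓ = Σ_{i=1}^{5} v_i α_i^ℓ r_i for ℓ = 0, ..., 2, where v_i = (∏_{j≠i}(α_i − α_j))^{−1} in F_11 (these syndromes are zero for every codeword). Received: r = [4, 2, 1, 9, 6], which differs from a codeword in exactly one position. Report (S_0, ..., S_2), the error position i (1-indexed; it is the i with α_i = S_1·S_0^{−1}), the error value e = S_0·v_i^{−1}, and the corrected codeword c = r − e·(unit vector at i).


S = (7, 9, 10), error at position 5, error magnitude e = 1, c = [4, 2, 1, 9, 5].

Step 1: column multipliers v_i = (∏_{j≠i}(α_i − α_j))^{−1} mod 11.
  i = 1 (α = 1): (1−2)(1−8)(1−4)(1−6) = (−1)·(−7)·(−3)·(−5) = 105 ≡ 6, so v_1 = 6^{−1} = 2 (mod 11).
  i = 2 (α = 2): (2−1)(2−8)(2−4)(2−6) = 1·(−6)·(−2)·(−4) = −48 ≡ 7, so v_2 = 7^{−1} = 8 (mod 11).
  i = 3 (α = 8): (8−1)(8−2)(8−4)(8−6) = 7·6·4·2 = 336 ≡ 6, so v_3 = 6^{−1} = 2 (mod 11).
  i = 4 (α = 4): (4−1)(4−2)(4−8)(4−6) = 3·2·(−4)·(−2) = 48 ≡ 4, so v_4 = 4^{−1} = 3 (mod 11).
  i = 5 (α = 6): (6−1)(6−2)(6−8)(6−4) = 5·4·(−2)·2 = −80 ≡ 8, so v_5 = 8^{−1} = 7 (mod 11).
  v = [2, 8, 2, 3, 7].
Step 2: syndromes of r = [4, 2, 1, 9, 6] (all sums mod 11).
  S_0 = Σ v_i r_i = 2·4 + 8·2 + 2·1 + 3·9 + 7·6 = 95 ≡ 7.
  S_1 = Σ v_i α_i r_i = 2·1·4 + 8·2·2 + 2·8·1 + 3·4·9 + 7·6·6 = 416 ≡ 9.
  α_i^2 mod 11 = [1, 4, 9, 5, 3].
  S_2 = Σ v_i α_i^2 r_i = 2·1·4 + 8·4·2 + 2·9·1 + 3·5·9 + 7·3·6 = 351 ≡ 10.
  S = (7, 9, 10) ≠ 0, so r is not a codeword (an error is present).
Step 3: locate the error. For a single error e at position i, S_ℓ = v_i·e·α_i^ℓ, so α_err = S_1/S_0.
  S_0^{−1} = 7^{−1} = 8 (mod 11), so α_err = 9·8 = 72 ≡ 6 = α_5. Error position i = 5.
  Consistency check: S_2/S_1 = 10·5 = 50 ≡ 6 = α_err ✓ (single-error assumption holds).
Step 4: error magnitude e = S_0/v_5 = S_0·∏_{j≠5}(α_5 − α_j) = 7·8 = 56 ≡ 1 (mod 11).
Step 5: correct position 5: c_5 = r_5 − e = 6 − 1 ≡ 5 (mod 11). Hence c = [4, 2, 1, 9, 5].
  Check: interpolating c through the α_i gives m(x) = 6 + 9·x (degree < 2) with m(α_i) = c_i for every i, so c is indeed a codeword.


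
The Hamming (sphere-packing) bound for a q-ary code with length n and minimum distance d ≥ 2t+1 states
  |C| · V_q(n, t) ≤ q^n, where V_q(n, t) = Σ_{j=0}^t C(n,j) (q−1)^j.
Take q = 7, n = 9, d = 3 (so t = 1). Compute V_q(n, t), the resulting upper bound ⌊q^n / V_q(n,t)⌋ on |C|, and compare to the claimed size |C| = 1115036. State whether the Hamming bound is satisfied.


V_q(n, t) = 55, q^n = 40353607, Hamming bound = 733701, |C| = 1115036 > bound (violated).

Step 1: Compute V_q(n, t) = Σ_{j=0}^1 C(n, j) (q−1)^j.
  j = 0: C(9,0)·(6)^0 = 1·1 = 1.
  j = 1: C(9,1)·(6)^1 = 9·6 = 54.
  V_q(n, t) = 1 + 54 = 55.
Step 2: q^n = 7^9 = 40353607.
Step 3: Hamming bound ⌊q^n / V_q(n,t)⌋ = ⌊40353607/55⌋ = 733701.
Step 4: Compare |C| = 1115036 to 733701: violated.
The claimed |C| lies above the Hamming bound, so no 7-ary code of length 9 with d ≥ 3 can have 1115036 codewords.


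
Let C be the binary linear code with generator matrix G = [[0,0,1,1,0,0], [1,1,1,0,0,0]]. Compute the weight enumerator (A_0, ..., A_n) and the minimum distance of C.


Weight distribution: A_0 = 1, A_2 = 1, A_3 = 2. Minimum distance d = 2.

Enumerate all 2^2 = 4 messages m ∈ F_2^2.
For each, compute codeword c = mG in F_2^6, then tally its weight.
  m = 00 → c = 000000, weight = 0.
  m = 10 → c = 001100, weight = 2.
  m = 01 → c = 111000, weight = 3.
  m = 11 → c = 110100, weight = 3.
Tally weights:
  weight 0: 1 codewords.
  weight 2: 1 codewords.
  weight 3: 2 codewords.
Minimum distance d = smallest w > 0 with A_w > 0 = 2.
Sanity: Σ A_w = 4 = 2^2 = 4 ✓.


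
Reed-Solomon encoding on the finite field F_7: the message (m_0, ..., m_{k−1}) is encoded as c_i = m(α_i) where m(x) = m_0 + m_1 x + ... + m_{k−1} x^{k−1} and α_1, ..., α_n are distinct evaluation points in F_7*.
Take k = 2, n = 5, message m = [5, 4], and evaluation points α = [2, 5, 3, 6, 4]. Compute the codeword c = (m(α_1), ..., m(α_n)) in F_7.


c = [6, 4, 3, 1, 0]

Message polynomial: m(x) = 5 + 4·x (mod 7).
For each evaluation point α_i, compute m(α_i) mod 7:
  α_1 = 2: Horner steps 4 → 6, so m(2) = 6.
  α_2 = 5: Horner steps 4 → 4, so m(5) = 4.
  α_3 = 3: Horner steps 4 → 3, so m(3) = 3.
  α_4 = 6: Horner steps 4 → 1, so m(6) = 1.
  α_5 = 4: Horner steps 4 → 0, so m(4) = 0.
Codeword c = [6, 4, 3, 1, 0] ∈ F_7^5.


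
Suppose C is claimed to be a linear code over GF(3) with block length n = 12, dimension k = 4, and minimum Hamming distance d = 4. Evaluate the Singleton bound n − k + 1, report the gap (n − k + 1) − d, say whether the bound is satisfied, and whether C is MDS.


Singleton RHS = n − k + 1 = 9, slack = 5, bound satisfied, not MDS.

Singleton bound: d ≤ n − k + 1.
Here n = 12, k = 4, so n − k + 1 = 9.
Given d = 4, check d ≤ 9: YES.
Slack = (n − k + 1) − d = 5.
The code is NOT MDS (slack = 5 > 0).
Description: the claimed parameters are [12, 4, 4]_3; such a code would be non-MDS.


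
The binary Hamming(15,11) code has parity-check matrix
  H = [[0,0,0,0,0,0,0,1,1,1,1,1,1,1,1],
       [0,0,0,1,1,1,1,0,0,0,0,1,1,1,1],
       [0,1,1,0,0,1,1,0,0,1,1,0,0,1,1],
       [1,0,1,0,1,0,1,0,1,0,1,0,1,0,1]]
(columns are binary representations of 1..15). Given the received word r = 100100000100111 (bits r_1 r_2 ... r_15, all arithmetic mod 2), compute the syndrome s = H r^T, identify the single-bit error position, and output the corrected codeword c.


s = (0, 0, 1, 1)^T, error position = 3, corrected codeword c = 101100000100111

Compute s = H r^T mod 2 one row at a time:
  s_1 = 0 + 0 + 1 + 0 + 0 + 1 + 1 + 1 = 4 ≡ 0 (mod 2).
  s_2 = 1 + 0 + 0 + 0 + 0 + 1 + 1 + 1 = 4 ≡ 0 (mod 2).
  s_3 = 0 + 0 + 0 + 0 + 1 + 0 + 1 + 1 = 3 ≡ 1 (mod 2).
  s_4 = 1 + 0 + 0 + 0 + 0 + 0 + 1 + 1 = 3 ≡ 1 (mod 2).
s = (0, 0, 1, 1)^T — this equals column 3 of H (binary 0011), so error is at position 3.
Correct: flip bit 3 of r = 100100000100111 to get c = 101100000100111.


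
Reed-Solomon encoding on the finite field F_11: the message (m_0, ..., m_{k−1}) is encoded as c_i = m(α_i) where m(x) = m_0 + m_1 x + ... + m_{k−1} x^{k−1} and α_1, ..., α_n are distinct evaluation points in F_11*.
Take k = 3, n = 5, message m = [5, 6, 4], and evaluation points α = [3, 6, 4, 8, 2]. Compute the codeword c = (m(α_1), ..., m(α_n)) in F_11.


c = [4, 9, 5, 1, 0]

Message polynomial: m(x) = 5 + 6·x + 4·x^2 (mod 11).
For each evaluation point α_i, compute m(α_i) mod 11:
  α_1 = 3: Horner steps 4 → 7 → 4, so m(3) = 4.
  α_2 = 6: Horner steps 4 → 8 → 9, so m(6) = 9.
  α_3 = 4: Horner steps 4 → 0 → 5, so m(4) = 5.
  α_4 = 8: Horner steps 4 → 5 → 1, so m(8) = 1.
  α_5 = 2: Horner steps 4 → 3 → 0, so m(2) = 0.
Codeword c = [4, 9, 5, 1, 0] ∈ F_11^5.


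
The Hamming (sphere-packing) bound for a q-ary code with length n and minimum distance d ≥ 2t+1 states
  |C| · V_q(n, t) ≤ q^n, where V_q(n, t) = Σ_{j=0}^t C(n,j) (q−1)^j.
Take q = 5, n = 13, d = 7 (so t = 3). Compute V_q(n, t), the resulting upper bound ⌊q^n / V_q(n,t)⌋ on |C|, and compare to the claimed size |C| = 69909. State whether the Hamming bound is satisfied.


V_q(n, t) = 19605, q^n = 1220703125, Hamming bound = 62264, |C| = 69909 > bound (violated).

Step 1: Compute V_q(n, t) = Σ_{j=0}^3 C(n, j) (q−1)^j.
  j = 0: C(13,0)·(4)^0 = 1·1 = 1.
  j = 1: C(13,1)·(4)^1 = 13·4 = 52.
  j = 2: C(13,2)·(4)^2 = 78·16 = 1248.
  j = 3: C(13,3)·(4)^3 = 286·64 = 18304.
  V_q(n, t) = 1 + 52 + 1248 + 18304 = 19605.
Step 2: q^n = 5^13 = 1220703125.
Step 3: Hamming bound ⌊q^n / V_q(n,t)⌋ = ⌊1220703125/19605⌋ = 62264.
Step 4: Compare |C| = 69909 to 62264: violated.
The claimed |C| lies above the Hamming bound, so no 5-ary code of length 13 with d ≥ 7 can have 69909 codewords.


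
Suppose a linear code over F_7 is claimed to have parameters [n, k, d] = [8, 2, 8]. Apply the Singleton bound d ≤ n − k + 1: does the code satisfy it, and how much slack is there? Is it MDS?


Singleton RHS = n − k + 1 = 7, slack = -1, bound violated (no such code; not MDS).

Singleton bound: d ≤ n − k + 1.
Here n = 8, k = 2, so n − k + 1 = 7.
Given d = 8, check d ≤ 7: NO.
Slack = (n − k + 1) − d = -1.
The slack is negative: d = 8 exceeds n − k + 1 = 7 by 1, so the Singleton bound is violated and no linear [8, 2, 8]_7 code can exist. In particular it is not MDS (MDS requires d = n − k + 1 exactly).
Description: the claimed parameters are [8, 2, 8]_7; such a code would be impossible (violates the Singleton bound).


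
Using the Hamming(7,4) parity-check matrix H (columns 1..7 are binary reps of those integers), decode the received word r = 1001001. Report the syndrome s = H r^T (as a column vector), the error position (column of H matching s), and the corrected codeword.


s = (0, 1, 0)^T, error position = 2, corrected codeword c = 1101001

Compute s = H r^T mod 2 one row at a time:
  s_1 = 1 + 0 + 0 + 1 = 2 ≡ 0 (mod 2).
  s_2 = 0 + 0 + 0 + 1 = 1 ≡ 1 (mod 2).
  s_3 = 1 + 0 + 0 + 1 = 2 ≡ 0 (mod 2).
s = (0, 1, 0)^T — this equals column 2 of H (binary 010), so error is at position 2.
Correct: flip bit 2 of r = 1001001 to get c = 1101001.


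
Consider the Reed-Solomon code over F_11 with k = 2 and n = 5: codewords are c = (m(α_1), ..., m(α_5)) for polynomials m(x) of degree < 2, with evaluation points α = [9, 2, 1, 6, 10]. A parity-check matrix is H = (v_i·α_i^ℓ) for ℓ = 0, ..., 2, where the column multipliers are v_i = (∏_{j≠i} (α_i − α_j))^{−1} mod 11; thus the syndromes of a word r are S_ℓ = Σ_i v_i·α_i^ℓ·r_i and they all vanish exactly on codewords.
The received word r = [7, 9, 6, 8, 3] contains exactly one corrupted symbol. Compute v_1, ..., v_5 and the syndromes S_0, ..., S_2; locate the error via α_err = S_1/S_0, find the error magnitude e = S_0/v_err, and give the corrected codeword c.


S = (1, 2, 4), error at position 2, error magnitude e = 7, c = [7, 2, 6, 8, 3].

Step 1: column multipliers v_i = (∏_{j≠i}(α_i − α_j))^{−1} mod 11.
  i = 1 (α = 9): (9−2)(9−1)(9−6)(9−10) = 7·8·3·(−1) = −168 ≡ 8, so v_1 = 8^{−1} = 7 (mod 11).
  i = 2 (α = 2): (2−9)(2−1)(2−6)(2−10) = (−7)·1·(−4)·(−8) = −224 ≡ 7, so v_2 = 7^{−1} = 8 (mod 11).
  i = 3 (α = 1): (1−9)(1−2)(1−6)(1−10) = (−8)·(−1)·(−5)·(−9) = 360 ≡ 8, so v_3 = 8^{−1} = 7 (mod 11).
  i = 4 (α = 6): (6−9)(6−2)(6−1)(6−10) = (−3)·4·5·(−4) = 240 ≡ 9, so v_4 = 9^{−1} = 5 (mod 11).
  i = 5 (α = 10): (10−9)(10−2)(10−1)(10−6) = 1·8·9·4 = 288 ≡ 2, so v_5 = 2^{−1} = 6 (mod 11).
  v = [7, 8, 7, 5, 6].
Step 2: syndromes of r = [7, 9, 6, 8, 3] (all sums mod 11).
  S_0 = Σ v_i r_i = 7·7 + 8·9 + 7·6 + 5·8 + 6·3 = 221 ≡ 1.
  S_1 = Σ v_i α_i r_i = 7·9·7 + 8·2·9 + 7·1·6 + 5·6·8 + 6·10·3 = 1047 ≡ 2.
  α_i^2 mod 11 = [4, 4, 1, 3, 1].
  S_2 = Σ v_i α_i^2 r_i = 7·4·7 + 8·4·9 + 7·1·6 + 5·3·8 + 6·1·3 = 664 ≡ 4.
  S = (1, 2, 4) ≠ 0, so r is not a codeword (an error is present).
Step 3: locate the error. For a single error e at position i, S_ℓ = v_i·e·α_i^ℓ, so α_err = S_1/S_0.
  S_0^{−1} = 1^{−1} = 1 (mod 11), so α_err = 2·1 = 2 ≡ 2 = α_2. Error position i = 2.
  Consistency check: S_2/S_1 = 4·6 = 24 ≡ 2 = α_err ✓ (single-error assumption holds).
Step 4: error magnitude e = S_0/v_2 = S_0·∏_{j≠2}(α_2 − α_j) = 1·7 = 7 ≡ 7 (mod 11).
Step 5: correct position 2: c_2 = r_2 − e = 9 − 7 ≡ 2 (mod 11). Hence c = [7, 2, 6, 8, 3].
  Check: interpolating c through the α_i gives m(x) = 10 + 7·x (degree < 2) with m(α_i) = c_i for every i, so c is indeed a codeword.


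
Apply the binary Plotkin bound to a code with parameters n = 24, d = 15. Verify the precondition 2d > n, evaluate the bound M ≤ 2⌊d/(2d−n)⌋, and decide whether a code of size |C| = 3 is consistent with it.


Plotkin bound M ≤ 4; given |C| = 3 ≤ bound (satisfied).

Check applicability: 2d = 30, n = 24.
2d − n = 6 > 0, so Plotkin applies.
Compute d/(2d−n) = 15/6 ≈ 2.5000.
⌊d/(2d−n)⌋ = 2.
Plotkin bound: M ≤ 2·2 = 4.
Given |C| = 3, check: satisfied.
This |C| is below the Plotkin bound.


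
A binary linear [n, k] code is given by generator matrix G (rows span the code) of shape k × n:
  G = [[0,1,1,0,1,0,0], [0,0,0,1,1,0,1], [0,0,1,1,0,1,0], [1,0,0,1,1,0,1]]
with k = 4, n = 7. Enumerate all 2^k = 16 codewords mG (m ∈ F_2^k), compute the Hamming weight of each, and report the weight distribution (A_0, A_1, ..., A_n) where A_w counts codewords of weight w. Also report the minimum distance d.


Weight distribution: A_0 = 1, A_1 = 1, A_3 = 4, A_4 = 7, A_5 = 3. Minimum distance d = 1.

Enumerate all 2^4 = 16 messages m ∈ F_2^4.
For each, compute codeword c = mG in F_2^7, then tally its weight.
  m = 0000 → c = 0000000, weight = 0.
  m = 1000 → c = 0110100, weight = 3.
  m = 0100 → c = 0001101, weight = 3.
  m = 1100 → c = 0111001, weight = 4.
  m = 0010 → c = 0011010, weight = 3.
  m = 1010 → c = 0101110, weight = 4.
  m = 0110 → c = 0010111, weight = 4.
  m = 1110 → c = 0100011, weight = 3.
  m = 0001 → c = 1001101, weight = 4.
  m = 1001 → c = 1111001, weight = 5.
  m = 0101 → c = 1000000, weight = 1.
  m = 1101 → c = 1110100, weight = 4.
  m = 0011 → c = 1010111, weight = 5.
  m = 1011 → c = 1100011, weight = 4.
  m = 0111 → c = 1011010, weight = 4.
  m = 1111 → c = 1101110, weight = 5.
Tally weights:
  weight 0: 1 codewords.
  weight 1: 1 codewords.
  weight 3: 4 codewords.
  weight 4: 7 codewords.
  weight 5: 3 codewords.
Minimum distance d = smallest w > 0 with A_w > 0 = 1.
Sanity: Σ A_w = 16 = 2^4 = 16 ✓.


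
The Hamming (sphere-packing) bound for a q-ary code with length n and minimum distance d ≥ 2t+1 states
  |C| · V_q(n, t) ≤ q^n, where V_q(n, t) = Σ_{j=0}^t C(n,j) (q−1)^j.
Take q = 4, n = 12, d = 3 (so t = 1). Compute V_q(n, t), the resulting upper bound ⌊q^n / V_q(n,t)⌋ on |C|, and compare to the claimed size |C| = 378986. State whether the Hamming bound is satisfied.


V_q(n, t) = 37, q^n = 16777216, Hamming bound = 453438, |C| = 378986 ≤ bound (satisfied).

Step 1: Compute V_q(n, t) = Σ_{j=0}^1 C(n, j) (q−1)^j.
  j = 0: C(12,0)·(3)^0 = 1·1 = 1.
  j = 1: C(12,1)·(3)^1 = 12·3 = 36.
  V_q(n, t) = 1 + 36 = 37.
Step 2: q^n = 4^12 = 16777216.
Step 3: Hamming bound ⌊q^n / V_q(n,t)⌋ = ⌊16777216/37⌋ = 453438.
Step 4: Compare |C| = 378986 to 453438: satisfied.
The claimed |C| lies below the Hamming bound.


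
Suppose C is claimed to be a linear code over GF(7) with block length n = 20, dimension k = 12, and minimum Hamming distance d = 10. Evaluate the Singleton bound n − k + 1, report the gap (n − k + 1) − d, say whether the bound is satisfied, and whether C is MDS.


Singleton RHS = n − k + 1 = 9, slack = -1, bound violated (no such code; not MDS).

Singleton bound: d ≤ n − k + 1.
Here n = 20, k = 12, so n − k + 1 = 9.
Given d = 10, check d ≤ 9: NO.
Slack = (n − k + 1) − d = -1.
The slack is negative: d = 10 exceeds n − k + 1 = 9 by 1, so the Singleton bound is violated and no linear [20, 12, 10]_7 code can exist. In particular it is not MDS (MDS requires d = n − k + 1 exactly).
Description: the claimed parameters are [20, 12, 10]_7; such a code would be impossible (violates the Singleton bound).


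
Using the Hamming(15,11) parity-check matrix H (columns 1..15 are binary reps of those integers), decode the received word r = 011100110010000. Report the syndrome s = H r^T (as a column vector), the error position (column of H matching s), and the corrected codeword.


s = (0, 0, 0, 1)^T, error position = 1, corrected codeword c = 111100110010000

Compute s = H r^T mod 2 one row at a time:
  s_1 = 1 + 0 + 0 + 1 + 0 + 0 + 0 + 0 = 2 ≡ 0 (mod 2).
  s_2 = 1 + 0 + 0 + 1 + 0 + 0 + 0 + 0 = 2 ≡ 0 (mod 2).
  s_3 = 1 + 1 + 0 + 1 + 0 + 1 + 0 + 0 = 4 ≡ 0 (mod 2).
  s_4 = 0 + 1 + 0 + 1 + 0 + 1 + 0 + 0 = 3 ≡ 1 (mod 2).
s = (0, 0, 0, 1)^T — this equals column 1 of H (binary 0001), so error is at position 1.
Correct: flip bit 1 of r = 011100110010000 to get c = 111100110010000.


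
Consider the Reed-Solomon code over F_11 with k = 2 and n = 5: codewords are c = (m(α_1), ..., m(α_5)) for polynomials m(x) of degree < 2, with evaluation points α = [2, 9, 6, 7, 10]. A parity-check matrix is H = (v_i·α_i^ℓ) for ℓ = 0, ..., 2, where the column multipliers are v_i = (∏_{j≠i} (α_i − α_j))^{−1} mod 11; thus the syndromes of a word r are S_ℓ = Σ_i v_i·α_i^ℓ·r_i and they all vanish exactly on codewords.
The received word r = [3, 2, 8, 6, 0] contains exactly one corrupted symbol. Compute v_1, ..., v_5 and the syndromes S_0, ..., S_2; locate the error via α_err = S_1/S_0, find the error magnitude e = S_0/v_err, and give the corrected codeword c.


S = (1, 2, 4), error at position 1, error magnitude e = 9, c = [5, 2, 8, 6, 0].

Step 1: column multipliers v_i = (∏_{j≠i}(α_i − α_j))^{−1} mod 11.
  i = 1 (α = 2): (2−9)(2−6)(2−7)(2−10) = (−7)·(−4)·(−5)·(−8) = 1120 ≡ 9, so v_1 = 9^{−1} = 5 (mod 11).
  i = 2 (α = 9): (9−2)(9−6)(9−7)(9−10) = 7·3·2·(−1) = −42 ≡ 2, so v_2 = 2^{−1} = 6 (mod 11).
  i = 3 (α = 6): (6−2)(6−9)(6−7)(6−10) = 4·(−3)·(−1)·(−4) = −48 ≡ 7, so v_3 = 7^{−1} = 8 (mod 11).
  i = 4 (α = 7): (7−2)(7−9)(7−6)(7−10) = 5·(−2)·1·(−3) = 30 ≡ 8, so v_4 = 8^{−1} = 7 (mod 11).
  i = 5 (α = 10): (10−2)(10−9)(10−6)(10−7) = 8·1·4·3 = 96 ≡ 8, so v_5 = 8^{−1} = 7 (mod 11).
  v = [5, 6, 8, 7, 7].
Step 2: syndromes of r = [3, 2, 8, 6, 0] (all sums mod 11).
  S_0 = Σ v_i r_i = 5·3 + 6·2 + 8·8 + 7·6 + 7·0 = 133 ≡ 1.
  S_1 = Σ v_i α_i r_i = 5·2·3 + 6·9·2 + 8·6·8 + 7·7·6 + 7·10·0 = 816 ≡ 2.
  α_i^2 mod 11 = [4, 4, 3, 5, 1].
  S_2 = Σ v_i α_i^2 r_i = 5·4·3 + 6·4·2 + 8·3·8 + 7·5·6 + 7·1·0 = 510 ≡ 4.
  S = (1, 2, 4) ≠ 0, so r is not a codeword (an error is present).
Step 3: locate the error. For a single error e at position i, S_ℓ = v_i·e·α_i^ℓ, so α_err = S_1/S_0.
  S_0^{−1} = 1^{−1} = 1 (mod 11), so α_err = 2·1 = 2 ≡ 2 = α_1. Error position i = 1.
  Consistency check: S_2/S_1 = 4·6 = 24 ≡ 2 = α_err ✓ (single-error assumption holds).
Step 4: error magnitude e = S_0/v_1 = S_0·∏_{j≠1}(α_1 − α_j) = 1·9 = 9 ≡ 9 (mod 11).
Step 5: correct position 1: c_1 = r_1 − e = 3 − 9 ≡ 5 (mod 11). Hence c = [5, 2, 8, 6, 0].
  Check: interpolating c through the α_i gives m(x) = 9 + 9·x (degree < 2) with m(α_i) = c_i for every i, so c is indeed a codeword.
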